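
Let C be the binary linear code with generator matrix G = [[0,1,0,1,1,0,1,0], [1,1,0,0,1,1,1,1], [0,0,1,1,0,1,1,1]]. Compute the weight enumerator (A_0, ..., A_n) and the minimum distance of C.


Weight distribution: A_0 = 1, A_3 = 1, A_4 = 2, A_5 = 3, A_6 = 1. Minimum distance d = 3.

Enumerate all 2^3 = 8 messages m ∈ F_2^3.
For each, compute codeword c = mG in F_2^8, then tally its weight.
  m = 000 → c = 00000000, weight = 0.
  m = 100 → c = 01011010, weight = 4.
  m = 010 → c = 11001111, weight = 6.
  m = 110 → c = 10010101, weight = 4.
  m = 001 → c = 00110111, weight = 5.
  m = 101 → c = 01101101, weight = 5.
  m = 011 → c = 11111000, weight = 5.
  m = 111 → c = 10100010, weight = 3.
Tally weights:
  weight 0: 1 codewords.
  weight 3: 1 codewords.
  weight 4: 2 codewords.
  weight 5: 3 codewords.
  weight 6: 1 codewords.
Minimum distance d = smallest w > 0 with A_w > 0 = 3.
Sanity: Σ A_w = 8 = 2^3 = 8 ✓.


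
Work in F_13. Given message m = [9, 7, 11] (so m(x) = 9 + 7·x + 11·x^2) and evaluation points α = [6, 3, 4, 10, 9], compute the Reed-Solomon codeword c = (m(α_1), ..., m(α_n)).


c = [5, 12, 5, 9, 1]

Message polynomial: m(x) = 9 + 7·x + 11·x^2 (mod 13).
For each evaluation point α_i, compute m(α_i) mod 13:
  α_1 = 6: Horner steps 11 → 8 → 5, so m(6) = 5.
  α_2 = 3: Horner steps 11 → 1 → 12, so m(3) = 12.
  α_3 = 4: Horner steps 11 → 12 → 5, so m(4) = 5.
  α_4 = 10: Horner steps 11 → 0 → 9, so m(10) = 9.
  α_5 = 9: Horner steps 11 → 2 → 1, so m(9) = 1.
Codeword c = [5, 12, 5, 9, 1] ∈ F_13^5.


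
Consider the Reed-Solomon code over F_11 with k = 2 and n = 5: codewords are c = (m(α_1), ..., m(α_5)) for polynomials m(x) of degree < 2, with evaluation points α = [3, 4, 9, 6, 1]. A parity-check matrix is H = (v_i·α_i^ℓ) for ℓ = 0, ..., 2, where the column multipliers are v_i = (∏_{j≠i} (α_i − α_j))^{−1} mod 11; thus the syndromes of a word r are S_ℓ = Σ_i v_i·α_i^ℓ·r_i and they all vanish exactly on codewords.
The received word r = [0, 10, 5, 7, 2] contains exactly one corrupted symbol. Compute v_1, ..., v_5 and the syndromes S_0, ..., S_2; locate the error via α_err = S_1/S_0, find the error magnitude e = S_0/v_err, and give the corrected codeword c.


S = (6, 3, 7), error at position 4, error magnitude e = 10, c = [0, 10, 5, 8, 2].

Step 1: column multipliers v_i = (∏_{j≠i}(α_i − α_j))^{−1} mod 11.
  i = 1 (α = 3): (3−4)(3−9)(3−6)(3−1) = (−1)·(−6)·(−3)·2 = −36 ≡ 8, so v_1 = 8^{−1} = 7 (mod 11).
  i = 2 (α = 4): (4−3)(4−9)(4−6)(4−1) = 1·(−5)·(−2)·3 = 30 ≡ 8, so v_2 = 8^{−1} = 7 (mod 11).
  i = 3 (α = 9): (9−3)(9−4)(9−6)(9−1) = 6·5·3·8 = 720 ≡ 5, so v_3 = 5^{−1} = 9 (mod 11).
  i = 4 (α = 6): (6−3)(6−4)(6−9)(6−1) = 3·2·(−3)·5 = −90 ≡ 9, so v_4 = 9^{−1} = 5 (mod 11).
  i = 5 (α = 1): (1−3)(1−4)(1−9)(1−6) = (−2)·(−3)·(−8)·(−5) = 240 ≡ 9, so v_5 = 9^{−1} = 5 (mod 11).
  v = [7, 7, 9, 5, 5].
Step 2: syndromes of r = [0, 10, 5, 7, 2] (all sums mod 11).
  S_0 = Σ v_i r_i = 7·0 + 7·10 + 9·5 + 5·7 + 5·2 = 160 ≡ 6.
  S_1 = Σ v_i α_i r_i = 7·3·0 + 7·4·10 + 9·9·5 + 5·6·7 + 5·1·2 = 905 ≡ 3.
  α_i^2 mod 11 = [9, 5, 4, 3, 1].
  S_2 = Σ v_i α_i^2 r_i = 7·9·0 + 7·5·10 + 9·4·5 + 5·3·7 + 5·1·2 = 645 ≡ 7.
  S = (6, 3, 7) ≠ 0, so r is not a codeword (an error is present).
Step 3: locate the error. For a single error e at position i, S_ℓ = v_i·e·α_i^ℓ, so α_err = S_1/S_0.
  S_0^{−1} = 6^{−1} = 2 (mod 11), so α_err = 3·2 = 6 ≡ 6 = α_4. Error position i = 4.
  Consistency check: S_2/S_1 = 7·4 = 28 ≡ 6 = α_err ✓ (single-error assumption holds).
Step 4: error magnitude e = S_0/v_4 = S_0·∏_{j≠4}(α_4 − α_j) = 6·9 = 54 ≡ 10 (mod 11).
Step 5: correct position 4: c_4 = r_4 − e = 7 − 10 ≡ 8 (mod 11). Hence c = [0, 10, 5, 8, 2].
  Check: interpolating c through the α_i gives m(x) = 3 + 10·x (degree < 2) with m(α_i) = c_i for every i, so c is indeed a codeword.


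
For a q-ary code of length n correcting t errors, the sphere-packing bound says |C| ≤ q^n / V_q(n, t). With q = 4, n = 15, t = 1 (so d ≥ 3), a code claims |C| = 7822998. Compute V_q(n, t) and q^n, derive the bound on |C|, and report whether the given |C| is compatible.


V_q(n, t) = 46, q^n = 1073741824, Hamming bound = 23342213, |C| = 7822998 ≤ bound (satisfied).

Step 1: Compute V_q(n, t) = Σ_{j=0}^1 C(n, j) (q−1)^j.
  j = 0: C(15,0)·(3)^0 = 1·1 = 1.
  j = 1: C(15,1)·(3)^1 = 15·3 = 45.
  V_q(n, t) = 1 + 45 = 46.
Step 2: q^n = 4^15 = 1073741824.
Step 3: Hamming bound ⌊q^n / V_q(n,t)⌋ = ⌊1073741824/46⌋ = 23342213.
Step 4: Compare |C| = 7822998 to 23342213: satisfied.
The claimed |C| lies below the Hamming bound.


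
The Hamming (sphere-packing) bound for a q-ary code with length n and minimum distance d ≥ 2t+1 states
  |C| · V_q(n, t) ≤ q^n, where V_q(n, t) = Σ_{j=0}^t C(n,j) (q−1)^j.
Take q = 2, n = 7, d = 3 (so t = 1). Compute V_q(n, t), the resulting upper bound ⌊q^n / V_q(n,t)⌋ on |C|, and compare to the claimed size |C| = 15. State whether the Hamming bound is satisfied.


V_q(n, t) = 8, q^n = 128, Hamming bound = 16, |C| = 15 ≤ bound (satisfied).

Step 1: Compute V_q(n, t) = Σ_{j=0}^1 C(n, j) (q−1)^j.
  j = 0: C(7,0)·(1)^0 = 1·1 = 1.
  j = 1: C(7,1)·(1)^1 = 7·1 = 7.
  V_q(n, t) = 1 + 7 = 8.
Step 2: q^n = 2^7 = 128.
Step 3: Hamming bound ⌊q^n / V_q(n,t)⌋ = ⌊128/8⌋ = 16.
Step 4: Compare |C| = 15 to 16: satisfied.
The claimed |C| lies below the Hamming bound.


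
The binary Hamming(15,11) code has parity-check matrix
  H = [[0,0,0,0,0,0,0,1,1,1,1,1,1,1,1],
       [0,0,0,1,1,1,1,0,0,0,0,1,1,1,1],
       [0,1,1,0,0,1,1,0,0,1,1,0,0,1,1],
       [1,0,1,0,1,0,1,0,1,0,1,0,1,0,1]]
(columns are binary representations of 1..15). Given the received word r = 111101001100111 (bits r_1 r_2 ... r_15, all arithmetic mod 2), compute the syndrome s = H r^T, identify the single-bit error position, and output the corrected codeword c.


s = (1, 1, 0, 1)^T, error position = 13, corrected codeword c = 111101001100011

Compute s = H r^T mod 2 one row at a time:
  s_1 = 0 + 1 + 1 + 0 + 0 + 1 + 1 + 1 = 5 ≡ 1 (mod 2).
  s_2 = 1 + 0 + 1 + 0 + 0 + 1 + 1 + 1 = 5 ≡ 1 (mod 2).
  s_3 = 1 + 1 + 1 + 0 + 1 + 0 + 1 + 1 = 6 ≡ 0 (mod 2).
  s_4 = 1 + 1 + 0 + 0 + 1 + 0 + 1 + 1 = 5 ≡ 1 (mod 2).
s = (1, 1, 0, 1)^T — this equals column 13 of H (binary 1101), so error is at position 13.
Correct: flip bit 13 of r = 111101001100111 to get c = 111101001100011.


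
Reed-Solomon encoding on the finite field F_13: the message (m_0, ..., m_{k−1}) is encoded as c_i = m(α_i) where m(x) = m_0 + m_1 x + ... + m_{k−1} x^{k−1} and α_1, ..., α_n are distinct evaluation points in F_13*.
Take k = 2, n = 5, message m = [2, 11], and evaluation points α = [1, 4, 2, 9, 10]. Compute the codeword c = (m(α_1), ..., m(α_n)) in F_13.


c = [0, 7, 11, 10, 8]

Message polynomial: m(x) = 2 + 11·x (mod 13).
For each evaluation point α_i, compute m(α_i) mod 13:
  α_1 = 1: Horner steps 11 → 0, so m(1) = 0.
  α_2 = 4: Horner steps 11 → 7, so m(4) = 7.
  α_3 = 2: Horner steps 11 → 11, so m(2) = 11.
  α_4 = 9: Horner steps 11 → 10, so m(9) = 10.
  α_5 = 10: Horner steps 11 → 8, so m(10) = 8.
Codeword c = [0, 7, 11, 10, 8] ∈ F_13^5.


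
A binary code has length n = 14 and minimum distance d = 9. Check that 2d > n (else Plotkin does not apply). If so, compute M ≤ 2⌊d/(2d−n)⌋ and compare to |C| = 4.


Plotkin bound M ≤ 4; given |C| = 4 ≤ bound (satisfied).

Check applicability: 2d = 18, n = 14.
2d − n = 4 > 0, so Plotkin applies.
Compute d/(2d−n) = 9/4 ≈ 2.2500.
⌊d/(2d−n)⌋ = 2.
Plotkin bound: M ≤ 2·2 = 4.
Given |C| = 4, check: satisfied.
This |C| is at the Plotkin bound.


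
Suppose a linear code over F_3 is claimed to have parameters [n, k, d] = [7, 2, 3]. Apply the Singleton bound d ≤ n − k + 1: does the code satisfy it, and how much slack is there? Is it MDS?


Singleton RHS = n − k + 1 = 6, slack = 3, bound satisfied, not MDS.

Singleton bound: d ≤ n − k + 1.
Here n = 7, k = 2, so n − k + 1 = 6.
Given d = 3, check d ≤ 6: YES.
Slack = (n − k + 1) − d = 3.
The code is NOT MDS (slack = 3 > 0).
Description: the claimed parameters are [7, 2, 3]_3; such a code would be non-MDS.


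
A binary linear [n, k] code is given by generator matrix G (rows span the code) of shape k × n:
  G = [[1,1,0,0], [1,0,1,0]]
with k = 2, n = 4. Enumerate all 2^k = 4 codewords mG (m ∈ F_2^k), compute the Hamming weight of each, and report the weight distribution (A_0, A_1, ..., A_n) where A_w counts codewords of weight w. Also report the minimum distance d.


Weight distribution: A_0 = 1, A_2 = 3. Minimum distance d = 2.

Enumerate all 2^2 = 4 messages m ∈ F_2^2.
For each, compute codeword c = mG in F_2^4, then tally its weight.
  m = 00 → c = 0000, weight = 0.
  m = 10 → c = 1100, weight = 2.
  m = 01 → c = 1010, weight = 2.
  m = 11 → c = 0110, weight = 2.
Tally weights:
  weight 0: 1 codewords.
  weight 2: 3 codewords.
Minimum distance d = smallest w > 0 with A_w > 0 = 2.
Sanity: Σ A_w = 4 = 2^2 = 4 ✓.


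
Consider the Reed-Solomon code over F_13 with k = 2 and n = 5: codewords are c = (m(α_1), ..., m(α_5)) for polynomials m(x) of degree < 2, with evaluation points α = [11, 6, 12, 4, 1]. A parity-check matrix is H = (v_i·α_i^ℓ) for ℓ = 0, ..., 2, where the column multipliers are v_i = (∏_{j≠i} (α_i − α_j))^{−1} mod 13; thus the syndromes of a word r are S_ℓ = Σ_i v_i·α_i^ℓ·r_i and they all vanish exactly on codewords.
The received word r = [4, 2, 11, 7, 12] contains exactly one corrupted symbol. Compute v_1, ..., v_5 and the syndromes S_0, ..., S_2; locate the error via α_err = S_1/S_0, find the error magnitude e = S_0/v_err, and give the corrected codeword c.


S = (7, 3, 5), error at position 2, error magnitude e = 7, c = [4, 8, 11, 7, 12].

Step 1: column multipliers v_i = (∏_{j≠i}(α_i − α_j))^{−1} mod 13.
  i = 1 (α = 11): (11−6)(11−12)(11−4)(11−1) = 5·(−1)·7·10 = −350 ≡ 1, so v_1 = 1^{−1} = 1 (mod 13).
  i = 2 (α = 6): (6−11)(6−12)(6−4)(6−1) = (−5)·(−6)·2·5 = 300 ≡ 1, so v_2 = 1^{−1} = 1 (mod 13).
  i = 3 (α = 12): (12−11)(12−6)(12−4)(12−1) = 1·6·8·11 = 528 ≡ 8, so v_3 = 8^{−1} = 5 (mod 13).
  i = 4 (α = 4): (4−11)(4−6)(4−12)(4−1) = (−7)·(−2)·(−8)·3 = −336 ≡ 2, so v_4 = 2^{−1} = 7 (mod 13).
  i = 5 (α = 1): (1−11)(1−6)(1−12)(1−4) = (−10)·(−5)·(−11)·(−3) = 1650 ≡ 12, so v_5 = 12^{−1} = 12 (mod 13).
  v = [1, 1, 5, 7, 12].
Step 2: syndromes of r = [4, 2, 11, 7, 12] (all sums mod 13).
  S_0 = Σ v_i r_i = 1·4 + 1·2 + 5·11 + 7·7 + 12·12 = 254 ≡ 7.
  S_1 = Σ v_i α_i r_i = 1·11·4 + 1·6·2 + 5·12·11 + 7·4·7 + 12·1·12 = 1056 ≡ 3.
  α_i^2 mod 13 = [4, 10, 1, 3, 1].
  S_2 = Σ v_i α_i^2 r_i = 1·4·4 + 1·10·2 + 5·1·11 + 7·3·7 + 12·1·12 = 382 ≡ 5.
  S = (7, 3, 5) ≠ 0, so r is not a codeword (an error is present).
Step 3: locate the error. For a single error e at position i, S_ℓ = v_i·e·α_i^ℓ, so α_err = S_1/S_0.
  S_0^{−1} = 7^{−1} = 2 (mod 13), so α_err = 3·2 = 6 ≡ 6 = α_2. Error position i = 2.
  Consistency check: S_2/S_1 = 5·9 = 45 ≡ 6 = α_err ✓ (single-error assumption holds).
Step 4: error magnitude e = S_0/v_2 = S_0·∏_{j≠2}(α_2 − α_j) = 7·1 = 7 ≡ 7 (mod 13).
Step 5: correct position 2: c_2 = r_2 − e = 2 − 7 ≡ 8 (mod 13). Hence c = [4, 8, 11, 7, 12].
  Check: interpolating c through the α_i gives m(x) = 5 + 7·x (degree < 2) with m(α_i) = c_i for every i, so c is indeed a codeword.


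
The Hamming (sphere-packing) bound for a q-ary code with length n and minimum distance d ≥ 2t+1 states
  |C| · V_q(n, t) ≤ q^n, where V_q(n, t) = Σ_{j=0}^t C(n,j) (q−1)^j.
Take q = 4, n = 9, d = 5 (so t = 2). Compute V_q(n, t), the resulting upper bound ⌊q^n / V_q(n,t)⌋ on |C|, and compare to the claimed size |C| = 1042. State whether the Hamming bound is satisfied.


V_q(n, t) = 352, q^n = 262144, Hamming bound = 744, |C| = 1042 > bound (violated).

Step 1: Compute V_q(n, t) = Σ_{j=0}^2 C(n, j) (q−1)^j.
  j = 0: C(9,0)·(3)^0 = 1·1 = 1.
  j = 1: C(9,1)·(3)^1 = 9·3 = 27.
  j = 2: C(9,2)·(3)^2 = 36·9 = 324.
  V_q(n, t) = 1 + 27 + 324 = 352.
Step 2: q^n = 4^9 = 262144.
Step 3: Hamming bound ⌊q^n / V_q(n,t)⌋ = ⌊262144/352⌋ = 744.
Step 4: Compare |C| = 1042 to 744: violated.
The claimed |C| lies above the Hamming bound, so no 4-ary code of length 9 with d ≥ 5 can have 1042 codewords.


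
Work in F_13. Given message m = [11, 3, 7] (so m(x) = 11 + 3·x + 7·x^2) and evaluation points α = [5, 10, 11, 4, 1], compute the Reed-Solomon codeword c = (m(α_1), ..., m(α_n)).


c = [6, 0, 7, 5, 8]

Message polynomial: m(x) = 11 + 3·x + 7·x^2 (mod 13).
For each evaluation point α_i, compute m(α_i) mod 13:
  α_1 = 5: Horner steps 7 → 12 → 6, so m(5) = 6.
  α_2 = 10: Horner steps 7 → 8 → 0, so m(10) = 0.
  α_3 = 11: Horner steps 7 → 2 → 7, so m(11) = 7.
  α_4 = 4: Horner steps 7 → 5 → 5, so m(4) = 5.
  α_5 = 1: Horner steps 7 → 10 → 8, so m(1) = 8.
Codeword c = [6, 0, 7, 5, 8] ∈ F_13^5.


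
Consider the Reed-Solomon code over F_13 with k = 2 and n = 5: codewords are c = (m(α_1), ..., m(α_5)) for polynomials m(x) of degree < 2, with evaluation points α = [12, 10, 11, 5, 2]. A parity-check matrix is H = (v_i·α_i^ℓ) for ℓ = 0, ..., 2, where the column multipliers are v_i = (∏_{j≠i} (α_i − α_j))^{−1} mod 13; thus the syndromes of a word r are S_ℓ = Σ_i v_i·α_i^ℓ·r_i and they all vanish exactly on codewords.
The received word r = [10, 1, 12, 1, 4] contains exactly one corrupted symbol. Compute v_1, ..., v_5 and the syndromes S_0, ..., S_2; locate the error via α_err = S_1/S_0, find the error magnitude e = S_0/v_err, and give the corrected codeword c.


S = (6, 4, 7), error at position 4, error magnitude e = 3, c = [10, 1, 12, 11, 4].

Step 1: column multipliers v_i = (∏_{j≠i}(α_i − α_j))^{−1} mod 13.
  i = 1 (α = 12): (12−10)(12−11)(12−5)(12−2) = 2·1·7·10 = 140 ≡ 10, so v_1 = 10^{−1} = 4 (mod 13).
  i = 2 (α = 10): (10−12)(10−11)(10−5)(10−2) = (−2)·(−1)·5·8 = 80 ≡ 2, so v_2 = 2^{−1} = 7 (mod 13).
  i = 3 (α = 11): (11−12)(11−10)(11−5)(11−2) = (−1)·1·6·9 = −54 ≡ 11, so v_3 = 11^{−1} = 6 (mod 13).
  i = 4 (α = 5): (5−12)(5−10)(5−11)(5−2) = (−7)·(−5)·(−6)·3 = −630 ≡ 7, so v_4 = 7^{−1} = 2 (mod 13).
  i = 5 (α = 2): (2−12)(2−10)(2−11)(2−5) = (−10)·(−8)·(−9)·(−3) = 2160 ≡ 2, so v_5 = 2^{−1} = 7 (mod 13).
  v = [4, 7, 6, 2, 7].
Step 2: syndromes of r = [10, 1, 12, 1, 4] (all sums mod 13).
  S_0 = Σ v_i r_i = 4·10 + 7·1 + 6·12 + 2·1 + 7·4 = 149 ≡ 6.
  S_1 = Σ v_i α_i r_i = 4·12·10 + 7·10·1 + 6·11·12 + 2·5·1 + 7·2·4 = 1408 ≡ 4.
  α_i^2 mod 13 = [1, 9, 4, 12, 4].
  S_2 = Σ v_i α_i^2 r_i = 4·1·10 + 7·9·1 + 6·4·12 + 2·12·1 + 7·4·4 = 527 ≡ 7.
  S = (6, 4, 7) ≠ 0, so r is not a codeword (an error is present).
Step 3: locate the error. For a single error e at position i, S_ℓ = v_i·e·α_i^ℓ, so α_err = S_1/S_0.
  S_0^{−1} = 6^{−1} = 11 (mod 13), so α_err = 4·11 = 44 ≡ 5 = α_4. Error position i = 4.
  Consistency check: S_2/S_1 = 7·10 = 70 ≡ 5 = α_err ✓ (single-error assumption holds).
Step 4: error magnitude e = S_0/v_4 = S_0·∏_{j≠4}(α_4 − α_j) = 6·7 = 42 ≡ 3 (mod 13).
Step 5: correct position 4: c_4 = r_4 − e = 1 − 3 ≡ 11 (mod 13). Hence c = [10, 1, 12, 11, 4].
  Check: interpolating c through the α_i gives m(x) = 8 + 11·x (degree < 2) with m(α_i) = c_i for every i, so c is indeed a codeword.


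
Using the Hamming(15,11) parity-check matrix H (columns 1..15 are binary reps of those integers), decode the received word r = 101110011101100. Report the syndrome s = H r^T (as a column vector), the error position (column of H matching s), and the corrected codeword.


s = (1, 0, 0, 1)^T, error position = 9, corrected codeword c = 101110010101100

Compute s = H r^T mod 2 one row at a time:
  s_1 = 1 + 1 + 1 + 0 + 1 + 1 + 0 + 0 = 5 ≡ 1 (mod 2).
  s_2 = 1 + 1 + 0 + 0 + 1 + 1 + 0 + 0 = 4 ≡ 0 (mod 2).
  s_3 = 0 + 1 + 0 + 0 + 1 + 0 + 0 + 0 = 2 ≡ 0 (mod 2).
  s_4 = 1 + 1 + 1 + 0 + 1 + 0 + 1 + 0 = 5 ≡ 1 (mod 2).
s = (1, 0, 0, 1)^T — this equals column 9 of H (binary 1001), so error is at position 9.
Correct: flip bit 9 of r = 101110011101100 to get c = 101110010101100.


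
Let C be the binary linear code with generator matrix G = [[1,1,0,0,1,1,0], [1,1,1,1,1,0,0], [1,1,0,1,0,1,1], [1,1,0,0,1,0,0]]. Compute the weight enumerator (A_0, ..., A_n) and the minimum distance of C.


Weight distribution: A_0 = 1, A_1 = 1, A_2 = 1, A_3 = 4, A_4 = 5, A_5 = 3, A_6 = 1. Minimum distance d = 1.

Enumerate all 2^4 = 16 messages m ∈ F_2^4.
For each, compute codeword c = mG in F_2^7, then tally its weight.
  m = 0000 → c = 0000000, weight = 0.
  m = 1000 → c = 1100110, weight = 4.
  m = 0100 → c = 1111100, weight = 5.
  m = 1100 → c = 0011010, weight = 3.
  m = 0010 → c = 1101011, weight = 5.
  m = 1010 → c = 0001101, weight = 3.
  m = 0110 → c = 0010111, weight = 4.
  m = 1110 → c = 1110001, weight = 4.
  m = 0001 → c = 1100100, weight = 3.
  m = 1001 → c = 0000010, weight = 1.
  m = 0101 → c = 0011000, weight = 2.
  m = 1101 → c = 1111110, weight = 6.
  m = 0011 → c = 0001111, weight = 4.
  m = 1011 → c = 1101001, weight = 4.
  m = 0111 → c = 1110011, weight = 5.
  m = 1111 → c = 0010101, weight = 3.
Tally weights:
  weight 0: 1 codewords.
  weight 1: 1 codewords.
  weight 2: 1 codewords.
  weight 3: 4 codewords.
  weight 4: 5 codewords.
  weight 5: 3 codewords.
  weight 6: 1 codewords.
Minimum distance d = smallest w > 0 with A_w > 0 = 1.
Sanity: Σ A_w = 16 = 2^4 = 16 ✓.


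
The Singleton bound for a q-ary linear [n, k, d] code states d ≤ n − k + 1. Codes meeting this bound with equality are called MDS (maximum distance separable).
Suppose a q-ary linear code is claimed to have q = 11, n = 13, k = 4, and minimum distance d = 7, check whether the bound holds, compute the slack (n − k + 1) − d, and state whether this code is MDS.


Singleton RHS = n − k + 1 = 10, slack = 3, bound satisfied, not MDS.

Singleton bound: d ≤ n − k + 1.
Here n = 13, k = 4, so n − k + 1 = 10.
Given d = 7, check d ≤ 10: YES.
Slack = (n − k + 1) − d = 3.
The code is NOT MDS (slack = 3 > 0).
Description: the claimed parameters are [13, 4, 7]_11; such a code would be non-MDS.


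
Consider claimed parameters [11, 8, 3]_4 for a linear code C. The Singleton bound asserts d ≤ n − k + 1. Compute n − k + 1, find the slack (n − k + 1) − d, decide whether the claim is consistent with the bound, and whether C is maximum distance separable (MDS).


Singleton RHS = n − k + 1 = 4, slack = 1, bound satisfied, not MDS.

Singleton bound: d ≤ n − k + 1.
Here n = 11, k = 8, so n − k + 1 = 4.
Given d = 3, check d ≤ 4: YES.
Slack = (n − k + 1) − d = 1.
The code is NOT MDS (slack = 1 > 0).
Description: the claimed parameters are [11, 8, 3]_4; such a code would be non-MDS.


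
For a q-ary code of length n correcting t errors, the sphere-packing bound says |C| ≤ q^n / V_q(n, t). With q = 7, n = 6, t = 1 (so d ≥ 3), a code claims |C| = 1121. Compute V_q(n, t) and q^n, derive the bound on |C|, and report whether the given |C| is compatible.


V_q(n, t) = 37, q^n = 117649, Hamming bound = 3179, |C| = 1121 ≤ bound (satisfied).

Step 1: Compute V_q(n, t) = Σ_{j=0}^1 C(n, j) (q−1)^j.
  j = 0: C(6,0)·(6)^0 = 1·1 = 1.
  j = 1: C(6,1)·(6)^1 = 6·6 = 36.
  V_q(n, t) = 1 + 36 = 37.
Step 2: q^n = 7^6 = 117649.
Step 3: Hamming bound ⌊q^n / V_q(n,t)⌋ = ⌊117649/37⌋ = 3179.
Step 4: Compare |C| = 1121 to 3179: satisfied.
The claimed |C| lies below the Hamming bound.


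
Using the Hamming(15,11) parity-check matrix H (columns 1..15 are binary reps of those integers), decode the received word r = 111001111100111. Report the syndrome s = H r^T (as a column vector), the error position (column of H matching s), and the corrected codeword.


s = (0, 1, 1, 0)^T, error position = 6, corrected codeword c = 111000111100111

Compute s = H r^T mod 2 one row at a time:
  s_1 = 1 + 1 + 1 + 0 + 0 + 1 + 1 + 1 = 6 ≡ 0 (mod 2).
  s_2 = 0 + 0 + 1 + 1 + 0 + 1 + 1 + 1 = 5 ≡ 1 (mod 2).
  s_3 = 1 + 1 + 1 + 1 + 1 + 0 + 1 + 1 = 7 ≡ 1 (mod 2).
  s_4 = 1 + 1 + 0 + 1 + 1 + 0 + 1 + 1 = 6 ≡ 0 (mod 2).
s = (0, 1, 1, 0)^T — this equals column 6 of H (binary 0110), so error is at position 6.
Correct: flip bit 6 of r = 111001111100111 to get c = 111000111100111.


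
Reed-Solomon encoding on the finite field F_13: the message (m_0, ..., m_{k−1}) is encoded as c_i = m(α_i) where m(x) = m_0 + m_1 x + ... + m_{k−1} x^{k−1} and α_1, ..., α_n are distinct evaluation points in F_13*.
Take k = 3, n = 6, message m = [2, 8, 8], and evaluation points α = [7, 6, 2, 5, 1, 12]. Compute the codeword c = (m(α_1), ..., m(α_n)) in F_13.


c = [8, 0, 11, 8, 5, 2]

Message polynomial: m(x) = 2 + 8·x + 8·x^2 (mod 13).
For each evaluation point α_i, compute m(α_i) mod 13:
  α_1 = 7: Horner steps 8 → 12 → 8, so m(7) = 8.
  α_2 = 6: Horner steps 8 → 4 → 0, so m(6) = 0.
  α_3 = 2: Horner steps 8 → 11 → 11, so m(2) = 11.
  α_4 = 5: Horner steps 8 → 9 → 8, so m(5) = 8.
  α_5 = 1: Horner steps 8 → 3 → 5, so m(1) = 5.
  α_6 = 12: Horner steps 8 → 0 → 2, so m(12) = 2.
Codeword c = [8, 0, 11, 8, 5, 2] ∈ F_13^6.


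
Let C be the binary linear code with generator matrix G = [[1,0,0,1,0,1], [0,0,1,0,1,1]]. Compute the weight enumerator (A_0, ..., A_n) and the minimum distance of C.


Weight distribution: A_0 = 1, A_3 = 2, A_4 = 1. Minimum distance d = 3.

Enumerate all 2^2 = 4 messages m ∈ F_2^2.
For each, compute codeword c = mG in F_2^6, then tally its weight.
  m = 00 → c = 000000, weight = 0.
  m = 10 → c = 100101, weight = 3.
  m = 01 → c = 001011, weight = 3.
  m = 11 → c = 101110, weight = 4.
Tally weights:
  weight 0: 1 codewords.
  weight 3: 2 codewords.
  weight 4: 1 codewords.
Minimum distance d = smallest w > 0 with A_w > 0 = 3.
Sanity: Σ A_w = 4 = 2^2 = 4 ✓.


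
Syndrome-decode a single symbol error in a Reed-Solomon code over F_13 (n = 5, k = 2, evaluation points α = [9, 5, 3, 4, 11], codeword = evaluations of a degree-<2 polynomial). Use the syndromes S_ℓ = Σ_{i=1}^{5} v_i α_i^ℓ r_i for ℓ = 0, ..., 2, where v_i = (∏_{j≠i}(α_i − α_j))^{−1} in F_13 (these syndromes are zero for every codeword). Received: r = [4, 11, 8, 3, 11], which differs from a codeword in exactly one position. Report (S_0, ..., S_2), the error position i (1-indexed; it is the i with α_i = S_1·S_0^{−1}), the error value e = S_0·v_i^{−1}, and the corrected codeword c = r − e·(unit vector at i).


S = (12, 2, 9), error at position 5, error magnitude e = 4, c = [4, 11, 8, 3, 7].

Step 1: column multipliers v_i = (∏_{j≠i}(α_i − α_j))^{−1} mod 13.
  i = 1 (α = 9): (9−5)(9−3)(9−4)(9−11) = 4·6·5·(−2) = −240 ≡ 7, so v_1 = 7^{−1} = 2 (mod 13).
  i = 2 (α = 5): (5−9)(5−3)(5−4)(5−11) = (−4)·2·1·(−6) = 48 ≡ 9, so v_2 = 9^{−1} = 3 (mod 13).
  i = 3 (α = 3): (3−9)(3−5)(3−4)(3−11) = (−6)·(−2)·(−1)·(−8) = 96 ≡ 5, so v_3 = 5^{−1} = 8 (mod 13).
  i = 4 (α = 4): (4−9)(4−5)(4−3)(4−11) = (−5)·(−1)·1·(−7) = −35 ≡ 4, so v_4 = 4^{−1} = 10 (mod 13).
  i = 5 (α = 11): (11−9)(11−5)(11−3)(11−4) = 2·6·8·7 = 672 ≡ 9, so v_5 = 9^{−1} = 3 (mod 13).
  v = [2, 3, 8, 10, 3].
Step 2: syndromes of r = [4, 11, 8, 3, 11] (all sums mod 13).
  S_0 = Σ v_i r_i = 2·4 + 3·11 + 8·8 + 10·3 + 3·11 = 168 ≡ 12.
  S_1 = Σ v_i α_i r_i = 2·9·4 + 3·5·11 + 8·3·8 + 10·4·3 + 3·11·11 = 912 ≡ 2.
  α_i^2 mod 13 = [3, 12, 9, 3, 4].
  S_2 = Σ v_i α_i^2 r_i = 2·3·4 + 3·12·11 + 8·9·8 + 10·3·3 + 3·4·11 = 1218 ≡ 9.
  S = (12, 2, 9) ≠ 0, so r is not a codeword (an error is present).
Step 3: locate the error. For a single error e at position i, S_ℓ = v_i·e·α_i^ℓ, so α_err = S_1/S_0.
  S_0^{−1} = 12^{−1} = 12 (mod 13), so α_err = 2·12 = 24 ≡ 11 = α_5. Error position i = 5.
  Consistency check: S_2/S_1 = 9·7 = 63 ≡ 11 = α_err ✓ (single-error assumption holds).
Step 4: error magnitude e = S_0/v_5 = S_0·∏_{j≠5}(α_5 − α_j) = 12·9 = 108 ≡ 4 (mod 13).
Step 5: correct position 5: c_5 = r_5 − e = 11 − 4 ≡ 7 (mod 13). Hence c = [4, 11, 8, 3, 7].
  Check: interpolating c through the α_i gives m(x) = 10 + 8·x (degree < 2) with m(α_i) = c_i for every i, so c is indeed a codeword.


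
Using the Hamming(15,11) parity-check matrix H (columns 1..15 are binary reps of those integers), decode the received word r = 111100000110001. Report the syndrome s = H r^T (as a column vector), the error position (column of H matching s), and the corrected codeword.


s = (1, 0, 1, 0)^T, error position = 10, corrected codeword c = 111100000010001

Compute s = H r^T mod 2 one row at a time:
  s_1 = 0 + 0 + 1 + 1 + 0 + 0 + 0 + 1 = 3 ≡ 1 (mod 2).
  s_2 = 1 + 0 + 0 + 0 + 0 + 0 + 0 + 1 = 2 ≡ 0 (mod 2).
  s_3 = 1 + 1 + 0 + 0 + 1 + 1 + 0 + 1 = 5 ≡ 1 (mod 2).
  s_4 = 1 + 1 + 0 + 0 + 0 + 1 + 0 + 1 = 4 ≡ 0 (mod 2).
s = (1, 0, 1, 0)^T — this equals column 10 of H (binary 1010), so error is at position 10.
Correct: flip bit 10 of r = 111100000110001 to get c = 111100000010001.


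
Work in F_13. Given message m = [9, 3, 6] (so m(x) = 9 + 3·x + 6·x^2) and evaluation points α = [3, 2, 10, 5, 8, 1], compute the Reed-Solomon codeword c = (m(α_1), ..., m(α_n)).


c = [7, 0, 2, 5, 1, 5]

Message polynomial: m(x) = 9 + 3·x + 6·x^2 (mod 13).
For each evaluation point α_i, compute m(α_i) mod 13:
  α_1 = 3: Horner steps 6 → 8 → 7, so m(3) = 7.
  α_2 = 2: Horner steps 6 → 2 → 0, so m(2) = 0.
  α_3 = 10: Horner steps 6 → 11 → 2, so m(10) = 2.
  α_4 = 5: Horner steps 6 → 7 → 5, so m(5) = 5.
  α_5 = 8: Horner steps 6 → 12 → 1, so m(8) = 1.
  α_6 = 1: Horner steps 6 → 9 → 5, so m(1) = 5.
Codeword c = [7, 0, 2, 5, 1, 5] ∈ F_13^6.


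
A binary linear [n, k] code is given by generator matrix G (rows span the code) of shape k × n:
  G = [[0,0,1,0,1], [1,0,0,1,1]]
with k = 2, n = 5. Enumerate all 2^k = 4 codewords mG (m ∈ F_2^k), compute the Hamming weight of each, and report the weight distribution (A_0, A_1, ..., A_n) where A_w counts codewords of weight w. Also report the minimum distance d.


Weight distribution: A_0 = 1, A_2 = 1, A_3 = 2. Minimum distance d = 2.

Enumerate all 2^2 = 4 messages m ∈ F_2^2.
For each, compute codeword c = mG in F_2^5, then tally its weight.
  m = 00 → c = 00000, weight = 0.
  m = 10 → c = 00101, weight = 2.
  m = 01 → c = 10011, weight = 3.
  m = 11 → c = 10110, weight = 3.
Tally weights:
  weight 0: 1 codewords.
  weight 2: 1 codewords.
  weight 3: 2 codewords.
Minimum distance d = smallest w > 0 with A_w > 0 = 2.
Sanity: Σ A_w = 4 = 2^2 = 4 ✓.


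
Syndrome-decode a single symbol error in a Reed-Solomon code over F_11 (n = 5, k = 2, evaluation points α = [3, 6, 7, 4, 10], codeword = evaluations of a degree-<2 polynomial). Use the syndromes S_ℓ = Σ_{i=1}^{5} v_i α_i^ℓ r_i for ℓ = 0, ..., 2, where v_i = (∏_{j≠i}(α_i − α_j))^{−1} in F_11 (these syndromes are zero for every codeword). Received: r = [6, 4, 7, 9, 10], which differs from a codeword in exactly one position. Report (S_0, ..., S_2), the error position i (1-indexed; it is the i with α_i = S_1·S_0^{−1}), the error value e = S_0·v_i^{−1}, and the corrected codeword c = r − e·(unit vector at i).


S = (3, 8, 3), error at position 5, error magnitude e = 5, c = [6, 4, 7, 9, 5].

Step 1: column multipliers v_i = (∏_{j≠i}(α_i − α_j))^{−1} mod 11.
  i = 1 (α = 3): (3−6)(3−7)(3−4)(3−10) = (−3)·(−4)·(−1)·(−7) = 84 ≡ 7, so v_1 = 7^{−1} = 8 (mod 11).
  i = 2 (α = 6): (6−3)(6−7)(6−4)(6−10) = 3·(−1)·2·(−4) = 24 ≡ 2, so v_2 = 2^{−1} = 6 (mod 11).
  i = 3 (α = 7): (7−3)(7−6)(7−4)(7−10) = 4·1·3·(−3) = −36 ≡ 8, so v_3 = 8^{−1} = 7 (mod 11).
  i = 4 (α = 4): (4−3)(4−6)(4−7)(4−10) = 1·(−2)·(−3)·(−6) = −36 ≡ 8, so v_4 = 8^{−1} = 7 (mod 11).
  i = 5 (α = 10): (10−3)(10−6)(10−7)(10−4) = 7·4·3·6 = 504 ≡ 9, so v_5 = 9^{−1} = 5 (mod 11).
  v = [8, 6, 7, 7, 5].
Step 2: syndromes of r = [6, 4, 7, 9, 10] (all sums mod 11).
  S_0 = Σ v_i r_i = 8·6 + 6·4 + 7·7 + 7·9 + 5·10 = 234 ≡ 3.
  S_1 = Σ v_i α_i r_i = 8·3·6 + 6·6·4 + 7·7·7 + 7·4·9 + 5·10·10 = 1383 ≡ 8.
  α_i^2 mod 11 = [9, 3, 5, 5, 1].
  S_2 = Σ v_i α_i^2 r_i = 8·9·6 + 6·3·4 + 7·5·7 + 7·5·9 + 5·1·10 = 1114 ≡ 3.
  S = (3, 8, 3) ≠ 0, so r is not a codeword (an error is present).
Step 3: locate the error. For a single error e at position i, S_ℓ = v_i·e·α_i^ℓ, so α_err = S_1/S_0.
  S_0^{−1} = 3^{−1} = 4 (mod 11), so α_err = 8·4 = 32 ≡ 10 = α_5. Error position i = 5.
  Consistency check: S_2/S_1 = 3·7 = 21 ≡ 10 = α_err ✓ (single-error assumption holds).
Step 4: error magnitude e = S_0/v_5 = S_0·∏_{j≠5}(α_5 − α_j) = 3·9 = 27 ≡ 5 (mod 11).
Step 5: correct position 5: c_5 = r_5 − e = 10 − 5 ≡ 5 (mod 11). Hence c = [6, 4, 7, 9, 5].
  Check: interpolating c through the α_i gives m(x) = 8 + 3·x (degree < 2) with m(α_i) = c_i for every i, so c is indeed a codeword.


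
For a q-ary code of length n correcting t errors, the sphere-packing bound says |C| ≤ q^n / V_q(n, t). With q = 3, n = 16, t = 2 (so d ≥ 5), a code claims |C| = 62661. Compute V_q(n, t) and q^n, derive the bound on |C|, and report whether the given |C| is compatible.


V_q(n, t) = 513, q^n = 43046721, Hamming bound = 83911, |C| = 62661 ≤ bound (satisfied).

Step 1: Compute V_q(n, t) = Σ_{j=0}^2 C(n, j) (q−1)^j.
  j = 0: C(16,0)·(2)^0 = 1·1 = 1.
  j = 1: C(16,1)·(2)^1 = 16·2 = 32.
  j = 2: C(16,2)·(2)^2 = 120·4 = 480.
  V_q(n, t) = 1 + 32 + 480 = 513.
Step 2: q^n = 3^16 = 43046721.
Step 3: Hamming bound ⌊q^n / V_q(n,t)⌋ = ⌊43046721/513⌋ = 83911.
Step 4: Compare |C| = 62661 to 83911: satisfied.
The claimed |C| lies below the Hamming bound.


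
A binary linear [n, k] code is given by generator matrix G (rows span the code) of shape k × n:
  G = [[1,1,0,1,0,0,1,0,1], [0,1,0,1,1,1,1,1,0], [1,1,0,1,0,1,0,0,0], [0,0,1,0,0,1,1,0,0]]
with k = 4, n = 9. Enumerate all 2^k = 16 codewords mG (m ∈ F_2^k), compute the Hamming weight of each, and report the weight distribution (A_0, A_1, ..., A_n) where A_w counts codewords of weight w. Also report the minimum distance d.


Weight distribution: A_0 = 1, A_2 = 1, A_3 = 2, A_4 = 2, A_5 = 6, A_6 = 3, A_8 = 1. Minimum distance d = 2.

Enumerate all 2^4 = 16 messages m ∈ F_2^4.
For each, compute codeword c = mG in F_2^9, then tally its weight.
  m = 0000 → c = 000000000, weight = 0.
  m = 1000 → c = 110100101, weight = 5.
  m = 0100 → c = 010111110, weight = 6.
  m = 1100 → c = 100011011, weight = 5.
  m = 0010 → c = 110101000, weight = 4.
  m = 1010 → c = 000001101, weight = 3.
  m = 0110 → c = 100010110, weight = 4.
  m = 1110 → c = 010110011, weight = 5.
  m = 0001 → c = 001001100, weight = 3.
  m = 1001 → c = 111101001, weight = 6.
  m = 0101 → c = 011110010, weight = 5.
  m = 1101 → c = 101010111, weight = 6.
  m = 0011 → c = 111100100, weight = 5.
  m = 1011 → c = 001000001, weight = 2.
  m = 0111 → c = 101011010, weight = 5.
  m = 1111 → c = 011111111, weight = 8.
Tally weights:
  weight 0: 1 codewords.
  weight 2: 1 codewords.
  weight 3: 2 codewords.
  weight 4: 2 codewords.
  weight 5: 6 codewords.
  weight 6: 3 codewords.
  weight 8: 1 codewords.
Minimum distance d = smallest w > 0 with A_w > 0 = 2.
Sanity: Σ A_w = 16 = 2^4 = 16 ✓.


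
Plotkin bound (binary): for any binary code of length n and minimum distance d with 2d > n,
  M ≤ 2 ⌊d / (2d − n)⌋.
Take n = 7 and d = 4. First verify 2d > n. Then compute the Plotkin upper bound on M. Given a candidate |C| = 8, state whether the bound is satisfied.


Plotkin bound M ≤ 8; given |C| = 8 ≤ bound (satisfied).

Check applicability: 2d = 8, n = 7.
2d − n = 1 > 0, so Plotkin applies.
Compute d/(2d−n) = 4/1 ≈ 4.0000.
⌊d/(2d−n)⌋ = 4.
Plotkin bound: M ≤ 2·4 = 8.
Given |C| = 8, check: satisfied.
This |C| is at the Plotkin bound.


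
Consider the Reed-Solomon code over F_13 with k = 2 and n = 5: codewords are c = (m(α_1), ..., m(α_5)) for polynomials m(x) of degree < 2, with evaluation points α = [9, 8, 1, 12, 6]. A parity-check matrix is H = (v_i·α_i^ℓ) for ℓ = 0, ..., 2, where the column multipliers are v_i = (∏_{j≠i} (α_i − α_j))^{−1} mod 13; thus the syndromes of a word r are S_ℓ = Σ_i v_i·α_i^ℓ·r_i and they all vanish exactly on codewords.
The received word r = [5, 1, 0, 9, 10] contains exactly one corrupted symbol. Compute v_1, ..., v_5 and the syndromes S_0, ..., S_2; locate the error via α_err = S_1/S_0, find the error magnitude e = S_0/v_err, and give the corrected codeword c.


S = (9, 3, 1), error at position 1, error magnitude e = 2, c = [3, 1, 0, 9, 10].

Step 1: column multipliers v_i = (∏_{j≠i}(α_i − α_j))^{−1} mod 13.
  i = 1 (α = 9): (9−8)(9−1)(9−12)(9−6) = 1·8·(−3)·3 = −72 ≡ 6, so v_1 = 6^{−1} = 11 (mod 13).
  i = 2 (α = 8): (8−9)(8−1)(8−12)(8−6) = (−1)·7·(−4)·2 = 56 ≡ 4, so v_2 = 4^{−1} = 10 (mod 13).
  i = 3 (α = 1): (1−9)(1−8)(1−12)(1−6) = (−8)·(−7)·(−11)·(−5) = 3080 ≡ 12, so v_3 = 12^{−1} = 12 (mod 13).
  i = 4 (α = 12): (12−9)(12−8)(12−1)(12−6) = 3·4·11·6 = 792 ≡ 12, so v_4 = 12^{−1} = 12 (mod 13).
  i = 5 (α = 6): (6−9)(6−8)(6−1)(6−12) = (−3)·(−2)·5·(−6) = −180 ≡ 2, so v_5 = 2^{−1} = 7 (mod 13).
  v = [11, 10, 12, 12, 7].
Step 2: syndromes of r = [5, 1, 0, 9, 10] (all sums mod 13).
  S_0 = Σ v_i r_i = 11·5 + 10·1 + 12·0 + 12·9 + 7·10 = 243 ≡ 9.
  S_1 = Σ v_i α_i r_i = 11·9·5 + 10·8·1 + 12·1·0 + 12·12·9 + 7·6·10 = 2291 ≡ 3.
  α_i^2 mod 13 = [3, 12, 1, 1, 10].
  S_2 = Σ v_i α_i^2 r_i = 11·3·5 + 10·12·1 + 12·1·0 + 12·1·9 + 7·10·10 = 1093 ≡ 1.
  S = (9, 3, 1) ≠ 0, so r is not a codeword (an error is present).
Step 3: locate the error. For a single error e at position i, S_ℓ = v_i·e·α_i^ℓ, so α_err = S_1/S_0.
  S_0^{−1} = 9^{−1} = 3 (mod 13), so α_err = 3·3 = 9 ≡ 9 = α_1. Error position i = 1.
  Consistency check: S_2/S_1 = 1·9 = 9 ≡ 9 = α_err ✓ (single-error assumption holds).
Step 4: error magnitude e = S_0/v_1 = S_0·∏_{j≠1}(α_1 − α_j) = 9·6 = 54 ≡ 2 (mod 13).
Step 5: correct position 1: c_1 = r_1 − e = 5 − 2 ≡ 3 (mod 13). Hence c = [3, 1, 0, 9, 10].
  Check: interpolating c through the α_i gives m(x) = 11 + 2·x (degree < 2) with m(α_i) = c_i for every i, so c is indeed a codeword.


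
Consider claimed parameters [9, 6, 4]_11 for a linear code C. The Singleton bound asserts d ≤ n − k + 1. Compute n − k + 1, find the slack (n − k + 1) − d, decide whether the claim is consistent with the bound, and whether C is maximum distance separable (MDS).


Singleton RHS = n − k + 1 = 4, slack = 0, bound satisfied, MDS.

Singleton bound: d ≤ n − k + 1.
Here n = 9, k = 6, so n − k + 1 = 4.
Given d = 4, check d ≤ 4: YES.
Slack = (n − k + 1) − d = 0.
The code is MDS (slack = 0).
Description: the claimed parameters are [9, 6, 4]_11; such a code would be MDS (meets Singleton bound).


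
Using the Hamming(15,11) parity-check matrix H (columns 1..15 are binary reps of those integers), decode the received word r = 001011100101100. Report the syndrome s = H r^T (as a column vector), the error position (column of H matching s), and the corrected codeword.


s = (1, 1, 0, 0)^T, error position = 12, corrected codeword c = 001011100100100

Compute s = H r^T mod 2 one row at a time:
  s_1 = 0 + 0 + 1 + 0 + 1 + 1 + 0 + 0 = 3 ≡ 1 (mod 2).
  s_2 = 0 + 1 + 1 + 1 + 1 + 1 + 0 + 0 = 5 ≡ 1 (mod 2).
  s_3 = 0 + 1 + 1 + 1 + 1 + 0 + 0 + 0 = 4 ≡ 0 (mod 2).
  s_4 = 0 + 1 + 1 + 1 + 0 + 0 + 1 + 0 = 4 ≡ 0 (mod 2).
s = (1, 1, 0, 0)^T — this equals column 12 of H (binary 1100), so error is at position 12.
Correct: flip bit 12 of r = 001011100101100 to get c = 001011100100100.


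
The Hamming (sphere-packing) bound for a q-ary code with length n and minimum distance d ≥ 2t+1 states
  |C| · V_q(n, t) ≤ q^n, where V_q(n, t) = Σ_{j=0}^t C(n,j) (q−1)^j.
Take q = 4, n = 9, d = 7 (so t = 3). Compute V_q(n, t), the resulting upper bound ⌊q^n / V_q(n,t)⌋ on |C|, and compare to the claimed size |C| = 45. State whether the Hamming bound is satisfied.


V_q(n, t) = 2620, q^n = 262144, Hamming bound = 100, |C| = 45 ≤ bound (satisfied).

Step 1: Compute V_q(n, t) = Σ_{j=0}^3 C(n, j) (q−1)^j.
  j = 0: C(9,0)·(3)^0 = 1·1 = 1.
  j = 1: C(9,1)·(3)^1 = 9·3 = 27.
  j = 2: C(9,2)·(3)^2 = 36·9 = 324.
  j = 3: C(9,3)·(3)^3 = 84·27 = 2268.
  V_q(n, t) = 1 + 27 + 324 + 2268 = 2620.
Step 2: q^n = 4^9 = 262144.
Step 3: Hamming bound ⌊q^n / V_q(n,t)⌋ = ⌊262144/2620⌋ = 100.
Step 4: Compare |C| = 45 to 100: satisfied.
The claimed |C| lies below the Hamming bound.


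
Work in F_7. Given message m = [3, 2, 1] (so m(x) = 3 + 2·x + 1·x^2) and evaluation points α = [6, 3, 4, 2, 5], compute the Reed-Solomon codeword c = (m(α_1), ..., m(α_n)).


c = [2, 4, 6, 4, 3]

Message polynomial: m(x) = 3 + 2·x + 1·x^2 (mod 7).
For each evaluation point α_i, compute m(α_i) mod 7:
  α_1 = 6: Horner steps 1 → 1 → 2, so m(6) = 2.
  α_2 = 3: Horner steps 1 → 5 → 4, so m(3) = 4.
  α_3 = 4: Horner steps 1 → 6 → 6, so m(4) = 6.
  α_4 = 2: Horner steps 1 → 4 → 4, so m(2) = 4.
  α_5 = 5: Horner steps 1 → 0 → 3, so m(5) = 3.
Codeword c = [2, 4, 6, 4, 3] ∈ F_7^5.


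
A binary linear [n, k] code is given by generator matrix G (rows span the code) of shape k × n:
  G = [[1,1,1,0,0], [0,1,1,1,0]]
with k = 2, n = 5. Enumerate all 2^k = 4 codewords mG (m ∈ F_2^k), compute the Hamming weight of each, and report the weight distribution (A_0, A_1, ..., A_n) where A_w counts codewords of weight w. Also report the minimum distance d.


Weight distribution: A_0 = 1, A_2 = 1, A_3 = 2. Minimum distance d = 2.

Enumerate all 2^2 = 4 messages m ∈ F_2^2.
For each, compute codeword c = mG in F_2^5, then tally its weight.
  m = 00 → c = 00000, weight = 0.
  m = 10 → c = 11100, weight = 3.
  m = 01 → c = 01110, weight = 3.
  m = 11 → c = 10010, weight = 2.
Tally weights:
  weight 0: 1 codewords.
  weight 2: 1 codewords.
  weight 3: 2 codewords.
Minimum distance d = smallest w > 0 with A_w > 0 = 2.
Sanity: Σ A_w = 4 = 2^2 = 4 ✓.


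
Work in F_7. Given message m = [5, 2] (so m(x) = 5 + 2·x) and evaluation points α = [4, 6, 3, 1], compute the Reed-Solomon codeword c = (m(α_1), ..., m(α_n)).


c = [6, 3, 4, 0]

Message polynomial: m(x) = 5 + 2·x (mod 7).
For each evaluation point α_i, compute m(α_i) mod 7:
  α_1 = 4: Horner steps 2 → 6, so m(4) = 6.
  α_2 = 6: Horner steps 2 → 3, so m(6) = 3.
  α_3 = 3: Horner steps 2 → 4, so m(3) = 4.
  α_4 = 1: Horner steps 2 → 0, so m(1) = 0.
Codeword c = [6, 3, 4, 0] ∈ F_7^4.


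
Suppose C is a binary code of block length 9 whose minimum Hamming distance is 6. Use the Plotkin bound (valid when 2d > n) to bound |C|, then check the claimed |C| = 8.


Plotkin bound M ≤ 4; given |C| = 8 > bound (violated).

Check applicability: 2d = 12, n = 9.
2d − n = 3 > 0, so Plotkin applies.
Compute d/(2d−n) = 6/3 ≈ 2.0000.
⌊d/(2d−n)⌋ = 2.
Plotkin bound: M ≤ 2·2 = 4.
Given |C| = 8, check: VIOLATED.
This |C| is above the Plotkin bound, so no binary code with n = 9, d = 6 and 8 codewords exists.


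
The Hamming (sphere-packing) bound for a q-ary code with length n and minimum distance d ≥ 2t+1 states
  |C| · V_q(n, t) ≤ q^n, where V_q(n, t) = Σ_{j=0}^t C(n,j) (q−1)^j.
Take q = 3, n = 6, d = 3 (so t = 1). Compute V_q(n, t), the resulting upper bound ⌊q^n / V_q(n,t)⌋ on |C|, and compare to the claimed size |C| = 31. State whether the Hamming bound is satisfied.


V_q(n, t) = 13, q^n = 729, Hamming bound = 56, |C| = 31 ≤ bound (satisfied).

Step 1: Compute V_q(n, t) = Σ_{j=0}^1 C(n, j) (q−1)^j.
  j = 0: C(6,0)·(2)^0 = 1·1 = 1.
  j = 1: C(6,1)·(2)^1 = 6·2 = 12.
  V_q(n, t) = 1 + 12 = 13.
Step 2: q^n = 3^6 = 729.
Step 3: Hamming bound ⌊q^n / V_q(n,t)⌋ = ⌊729/13⌋ = 56.
Step 4: Compare |C| = 31 to 56: satisfied.
The claimed |C| lies below the Hamming bound.
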